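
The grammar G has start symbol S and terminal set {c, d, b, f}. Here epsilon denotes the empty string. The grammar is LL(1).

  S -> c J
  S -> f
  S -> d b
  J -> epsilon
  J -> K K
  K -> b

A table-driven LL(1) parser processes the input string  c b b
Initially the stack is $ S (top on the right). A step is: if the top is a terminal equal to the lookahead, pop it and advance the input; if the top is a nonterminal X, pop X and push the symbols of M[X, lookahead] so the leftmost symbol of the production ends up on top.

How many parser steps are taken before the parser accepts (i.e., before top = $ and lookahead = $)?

7

     Stack  Input    Action
  1  $ S    c b b $  expand S -> c J
  2  $ J c  c b b $  match c
  3  $ J    b b $    expand J -> K K
  4  $ K K  b b $    expand K -> b
  5  $ K b  b b $    match b
  6  $ K    b $      expand K -> b
  7  $ b    b $      match b
Accept reached after 7 steps.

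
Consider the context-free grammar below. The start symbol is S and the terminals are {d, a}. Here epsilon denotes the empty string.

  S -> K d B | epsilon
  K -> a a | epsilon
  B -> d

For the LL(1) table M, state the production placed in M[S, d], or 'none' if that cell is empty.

FIRST(K): from K->a a we get {a}; from K->epsilon we get {epsilon}. So FIRST(K) = {epsilon, a}.
FIRST(B): from B->d we get {d}. So FIRST(B) = {d}.
FIRST(S): from S->K d B we get {a, d}; from S->epsilon we get {epsilon}. So FIRST(S) = {epsilon, a, d}.
FOLLOW(S) includes $ since S is the start symbol.
FOLLOW(S): S appears on no right-hand side. Thus FOLLOW(S) = {$}.
For S -> K d B: FIRST(K d B) = {a, d}, so it goes in M[S, t] for t ∈ {a, d}.
For S -> epsilon: FIRST(epsilon) = {epsilon}, so it goes in M[S, t] for t ∈ {}; since epsilon ∈ FIRST, also for every t ∈ FOLLOW(S) = {$}.

S -> K d B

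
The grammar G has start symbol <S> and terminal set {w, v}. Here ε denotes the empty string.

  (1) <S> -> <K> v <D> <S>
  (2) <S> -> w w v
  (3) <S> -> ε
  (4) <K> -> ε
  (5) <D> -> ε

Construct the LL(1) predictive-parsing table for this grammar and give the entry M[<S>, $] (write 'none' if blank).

<S> -> ε

FIRST(<K>): from <K>->ε we get {ε}. So FIRST(<K>) = {ε}.
FIRST(<D>): from <D>->ε we get {ε}. So FIRST(<D>) = {ε}.
FIRST(<S>): from <S>-><K> v <D> <S> we get {v}; from <S>->w w v we get {w}; from <S>->ε we get {ε}. So FIRST(<S>) = {ε, v, w}.
FOLLOW(<S>) includes $ since <S> is the start symbol.
FOLLOW(<S>): in <S>-><K> v <D> <S>, the suffix after <S> is empty (adds nothing new). Thus FOLLOW(<S>) = {$}.
For <S> -> <K> v <D> <S>: FIRST(<K> v <D> <S>) = {v}, so it goes in M[<S>, t] for t ∈ {v}.
For <S> -> w w v: FIRST(w w v) = {w}, so it goes in M[<S>, t] for t ∈ {w}.
For <S> -> ε: FIRST(ε) = {ε}, so it goes in M[<S>, t] for t ∈ {}; since ε ∈ FIRST, also for every t ∈ FOLLOW(<S>) = {$}.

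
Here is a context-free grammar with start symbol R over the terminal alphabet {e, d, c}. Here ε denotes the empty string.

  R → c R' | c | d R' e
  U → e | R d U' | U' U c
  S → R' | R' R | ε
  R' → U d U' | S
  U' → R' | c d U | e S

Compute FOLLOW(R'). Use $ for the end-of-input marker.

FIRST(R): from R→c R' we get {c}; from R→c we get {c}; from R→d R' e we get {d}. So FIRST(R) = {c, d}.
FIRST(U): from U→e we get {e}; from U→R d U' we get {c, d}; from U→U' U c we get {c, d, e}. So FIRST(U) = {c, d, e}.
FIRST(S): from S→R' we get {ε, c, d, e}; from S→R' R we get {c, d, e}; from S→ε we get {ε}. So FIRST(S) = {ε, c, d, e}.
FIRST(R'): from R'→U d U' we get {c, d, e}; from R'→S we get {ε, c, d, e}. So FIRST(R') = {ε, c, d, e}.
FIRST(U'): from U'→R' we get {ε, c, d, e}; from U'→c d U we get {c}; from U'→e S we get {e}. So FIRST(U') = {ε, c, d, e}.
FOLLOW(R) includes $ since R is the start symbol.
FOLLOW(R): in U→R d U', R is followed by d U' with FIRST {d}; in S→R' R, the suffix after R is empty, so FOLLOW(R) ⊇ FOLLOW(S) = {$, c, d, e}. Thus FOLLOW(R) = {$, c, d, e}.
FOLLOW(U): in U→U' U c, U is followed by c with FIRST {c}; in R'→U d U', U is followed by d U' with FIRST {d}; in U'→c d U, the suffix after U is empty, so FOLLOW(U) ⊇ FOLLOW(U') = {$, c, d, e}. Thus FOLLOW(U) = {$, c, d, e}.
FOLLOW(S): in R'→S, the suffix after S is empty, so FOLLOW(S) ⊇ FOLLOW(R') = {$, c, d, e}; in U'→e S, the suffix after S is empty, so FOLLOW(S) ⊇ FOLLOW(U') = {$, c, d, e}. Thus FOLLOW(S) = {$, c, d, e}.
FOLLOW(R'): in R→c R', the suffix after R' is empty, so FOLLOW(R') ⊇ FOLLOW(R) = {$, c, d, e}; in R→d R' e, R' is followed by e with FIRST {e}; in S→R', the suffix after R' is empty, so FOLLOW(R') ⊇ FOLLOW(S) = {$, c, d, e}; in S→R' R, R' is followed by R with FIRST {c, d}; in U'→R', the suffix after R' is empty, so FOLLOW(R') ⊇ FOLLOW(U') = {$, c, d, e}. Thus FOLLOW(R') = {$, c, d, e}.
FOLLOW(U'): in U→R d U', the suffix after U' is empty, so FOLLOW(U') ⊇ FOLLOW(U) = {$, c, d, e}; in U→U' U c, U' is followed by U c with FIRST {c, d, e}; in R'→U d U', the suffix after U' is empty, so FOLLOW(U') ⊇ FOLLOW(R') = {$, c, d, e}. Thus FOLLOW(U') = {$, c, d, e}.

{$, c, d, e}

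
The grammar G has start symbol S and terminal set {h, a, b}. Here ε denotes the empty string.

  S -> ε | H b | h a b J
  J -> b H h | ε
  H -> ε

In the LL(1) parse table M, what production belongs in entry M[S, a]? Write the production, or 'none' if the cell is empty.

none

FIRST(J): from J->b H h we get {b}; from J->ε we get {ε}. So FIRST(J) = {ε, b}.
FIRST(H): from H->ε we get {ε}. So FIRST(H) = {ε}.
FIRST(S): from S->ε we get {ε}; from S->H b we get {b}; from S->h a b J we get {h}. So FIRST(S) = {ε, b, h}.
FOLLOW(S) includes $ since S is the start symbol.
FOLLOW(S): S appears on no right-hand side. Thus FOLLOW(S) = {$}.
For S -> ε: FIRST(ε) = {ε}, so it goes in M[S, t] for t ∈ {}; since ε ∈ FIRST, also for every t ∈ FOLLOW(S) = {$}.
For S -> H b: FIRST(H b) = {b}, so it goes in M[S, t] for t ∈ {b}.
For S -> h a b J: FIRST(h a b J) = {h}, so it goes in M[S, t] for t ∈ {h}.
None of these place a production in M[S, a].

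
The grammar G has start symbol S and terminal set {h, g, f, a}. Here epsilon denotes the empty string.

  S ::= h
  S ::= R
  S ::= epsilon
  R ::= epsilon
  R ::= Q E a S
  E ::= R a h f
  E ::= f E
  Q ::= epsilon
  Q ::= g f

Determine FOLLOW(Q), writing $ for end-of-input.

FIRST(Q) = {epsilon, g}
FIRST(S) = {epsilon, a, f, g, h}  (via R)
FIRST(R) = {epsilon, a, f, g}  (via Q E a S)
FIRST(E) = {a, f, g}  (via R a h f)
FOLLOW(S) includes $ since S is the start symbol.
FOLLOW(E): in R::=Q E a S, E is followed by a S with FIRST {a}; in E::=f E, the suffix after E is empty (adds nothing new). Thus FOLLOW(E) = {a}.
FOLLOW(Q): in R::=Q E a S, Q is followed by E a S with FIRST {a, f, g}. Thus FOLLOW(Q) = {a, f, g}.
FOLLOW(S): in R::=Q E a S, the suffix after S is empty, so FOLLOW(S) ⊇ FOLLOW(R) = {$, a}. Thus FOLLOW(S) = {$, a}.
FOLLOW(R): in S::=R, the suffix after R is empty, so FOLLOW(R) ⊇ FOLLOW(S) = {$, a}; in E::=R a h f, R is followed by a h f with FIRST {a}. Thus FOLLOW(R) = {$, a}.

{a, f, g}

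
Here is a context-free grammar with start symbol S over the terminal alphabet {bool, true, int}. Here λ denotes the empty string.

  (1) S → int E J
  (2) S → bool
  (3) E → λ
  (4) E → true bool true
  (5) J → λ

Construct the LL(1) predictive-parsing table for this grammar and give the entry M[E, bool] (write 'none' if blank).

FIRST(S) = {bool, int}
FIRST(E) = {λ, true}
FIRST(J) = {λ}
FOLLOW(S) includes $ since S is the start symbol.
FOLLOW(S): S appears on no right-hand side. Thus FOLLOW(S) = {$}.
FOLLOW(E): in S→int E J, E is followed by J with FIRST {λ}; in S→int E J, the suffix after E is nullable, so FOLLOW(E) ⊇ FOLLOW(S) = {$}. Thus FOLLOW(E) = {$}.
For E → λ: FIRST(λ) = {λ}, so it goes in M[E, t] for t ∈ {}; since λ ∈ FIRST, also for every t ∈ FOLLOW(E) = {$}.
For E → true bool true: FIRST(true bool true) = {true}, so it goes in M[E, t] for t ∈ {true}.
None of these place a production in M[E, bool].

none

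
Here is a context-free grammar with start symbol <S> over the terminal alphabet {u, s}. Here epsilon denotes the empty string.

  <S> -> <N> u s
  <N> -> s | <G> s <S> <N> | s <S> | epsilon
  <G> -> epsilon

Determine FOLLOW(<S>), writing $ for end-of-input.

{$, s, u}

FIRST(<G>): from <G>->epsilon we get {epsilon}. So FIRST(<G>) = {epsilon}.
FIRST(<N>): from <N>->s we get {s}; from <N>-><G> s <S> <N> we get {s}; from <N>->s <S> we get {s}; from <N>->epsilon we get {epsilon}. So FIRST(<N>) = {epsilon, s}.
FIRST(<S>): from <S>-><N> u s we get {s, u}. So FIRST(<S>) = {s, u}.
FOLLOW(<S>) includes $ since <S> is the start symbol.
FOLLOW(<N>): in <S>-><N> u s, <N> is followed by u s with FIRST {u}; in <N>-><G> s <S> <N>, the suffix after <N> is empty (adds nothing new). Thus FOLLOW(<N>) = {u}.
FOLLOW(<S>): in <N>-><G> s <S> <N>, <S> is followed by <N> with FIRST {epsilon, s}; in <N>-><G> s <S> <N>, the suffix after <S> is nullable, so FOLLOW(<S>) ⊇ FOLLOW(<N>) = {u}; in <N>->s <S>, the suffix after <S> is empty, so FOLLOW(<S>) ⊇ FOLLOW(<N>) = {u}. Thus FOLLOW(<S>) = {$, s, u}.
FOLLOW(<G>): in <N>-><G> s <S> <N>, <G> is followed by s <S> <N> with FIRST {s}. Thus FOLLOW(<G>) = {s}.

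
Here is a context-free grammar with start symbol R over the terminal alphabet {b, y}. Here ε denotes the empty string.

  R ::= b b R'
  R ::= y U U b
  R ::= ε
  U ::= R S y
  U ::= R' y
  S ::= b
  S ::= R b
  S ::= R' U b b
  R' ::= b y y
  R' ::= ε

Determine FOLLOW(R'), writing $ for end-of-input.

{$, b, y}

FIRST(R): from R::=b b R' we get {b}; from R::=y U U b we get {y}; from R::=ε we get {ε}. So FIRST(R) = {ε, b, y}.
FIRST(R'): from R'::=b y y we get {b}; from R'::=ε we get {ε}. So FIRST(R') = {ε, b}.
FIRST(U): from U::=R S y we get {b, y}; from U::=R' y we get {b, y}. So FIRST(U) = {b, y}.
FIRST(S): from S::=b we get {b}; from S::=R b we get {b, y}; from S::=R' U b b we get {b, y}. So FIRST(S) = {b, y}.
FOLLOW(R) includes $ since R is the start symbol.
FOLLOW(R): in U::=R S y, R is followed by S y with FIRST {b, y}; in S::=R b, R is followed by b with FIRST {b}. Thus FOLLOW(R) = {$, b, y}.
FOLLOW(U): in R::=y U U b (occurrence 1), U is followed by U b with FIRST {b, y}; in R::=y U U b (occurrence 2), U is followed by b with FIRST {b}; in S::=R' U b b, U is followed by b b with FIRST {b}. Thus FOLLOW(U) = {b, y}.
FOLLOW(S): in U::=R S y, S is followed by y with FIRST {y}. Thus FOLLOW(S) = {y}.
FOLLOW(R'): in R::=b b R', the suffix after R' is empty, so FOLLOW(R') ⊇ FOLLOW(R) = {$, b, y}; in U::=R' y, R' is followed by y with FIRST {y}; in S::=R' U b b, R' is followed by U b b with FIRST {b, y}. Thus FOLLOW(R') = {$, b, y}.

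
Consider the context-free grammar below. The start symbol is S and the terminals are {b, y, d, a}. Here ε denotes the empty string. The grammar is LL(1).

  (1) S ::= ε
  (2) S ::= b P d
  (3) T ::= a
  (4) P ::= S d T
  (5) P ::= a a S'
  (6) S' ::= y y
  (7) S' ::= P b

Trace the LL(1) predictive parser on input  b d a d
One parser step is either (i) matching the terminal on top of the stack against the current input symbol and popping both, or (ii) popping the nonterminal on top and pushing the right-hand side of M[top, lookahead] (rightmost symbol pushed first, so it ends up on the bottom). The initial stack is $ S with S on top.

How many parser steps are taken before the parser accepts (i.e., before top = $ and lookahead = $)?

step 1: stack=$ S  input=b d a d $  — expand S ::= b P d
step 2: stack=$ d P b  input=b d a d $  — match b
step 3: stack=$ d P  input=d a d $  — expand P ::= S d T
step 4: stack=$ d T d S  input=d a d $  — expand S ::= ε
step 5: stack=$ d T d  input=d a d $  — match d
step 6: stack=$ d T  input=a d $  — expand T ::= a
step 7: stack=$ d a  input=a d $  — match a
step 8: stack=$ d  input=d $  — match d
Accept reached after 8 steps.

8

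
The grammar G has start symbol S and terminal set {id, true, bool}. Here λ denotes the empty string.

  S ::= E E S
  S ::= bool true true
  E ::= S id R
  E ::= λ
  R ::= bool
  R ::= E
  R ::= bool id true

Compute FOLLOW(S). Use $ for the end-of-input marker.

{$, id}

FIRST(S): from S::=E E S we get {bool}; from S::=bool true true we get {bool}. So FIRST(S) = {bool}.
FIRST(E): from E::=S id R we get {bool}; from E::=λ we get {λ}. So FIRST(E) = {λ, bool}.
FIRST(R): from R::=bool we get {bool}; from R::=E we get {λ, bool}; from R::=bool id true we get {bool}. So FIRST(R) = {λ, bool}.
FOLLOW(S) includes $ since S is the start symbol.
FOLLOW(S): in S::=E E S, the suffix after S is empty (adds nothing new); in E::=S id R, S is followed by id R with FIRST {id}. Thus FOLLOW(S) = {$, id}.
FOLLOW(E): in S::=E E S (occurrence 1), E is followed by E S with FIRST {bool}; in S::=E E S (occurrence 2), E is followed by S with FIRST {bool}; in R::=E, the suffix after E is empty, so FOLLOW(E) ⊇ FOLLOW(R) = {bool}. Thus FOLLOW(E) = {bool}.
FOLLOW(R): in E::=S id R, the suffix after R is empty, so FOLLOW(R) ⊇ FOLLOW(E) = {bool}. Thus FOLLOW(R) = {bool}.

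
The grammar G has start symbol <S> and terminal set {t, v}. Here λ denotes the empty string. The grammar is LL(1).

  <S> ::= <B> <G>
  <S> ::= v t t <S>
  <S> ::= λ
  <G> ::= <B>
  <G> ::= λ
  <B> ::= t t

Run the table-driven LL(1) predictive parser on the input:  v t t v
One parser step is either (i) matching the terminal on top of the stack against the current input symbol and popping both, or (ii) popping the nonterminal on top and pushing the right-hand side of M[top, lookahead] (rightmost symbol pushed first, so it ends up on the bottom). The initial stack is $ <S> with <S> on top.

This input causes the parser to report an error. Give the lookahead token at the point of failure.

$

step 1: stack=$ <S>  input=v t t v $  — expand <S> ::= v t t <S>
step 2: stack=$ <S> t t v  input=v t t v $  — match v
step 3: stack=$ <S> t t  input=t t v $  — match t
step 4: stack=$ <S> t  input=t v $  — match t
step 5: stack=$ <S>  input=v $  — expand <S> ::= v t t <S>
step 6: stack=$ <S> t t v  input=v $  — match v
step 7: stack=$ <S> t t  input=$  — error: top is terminal t but lookahead is $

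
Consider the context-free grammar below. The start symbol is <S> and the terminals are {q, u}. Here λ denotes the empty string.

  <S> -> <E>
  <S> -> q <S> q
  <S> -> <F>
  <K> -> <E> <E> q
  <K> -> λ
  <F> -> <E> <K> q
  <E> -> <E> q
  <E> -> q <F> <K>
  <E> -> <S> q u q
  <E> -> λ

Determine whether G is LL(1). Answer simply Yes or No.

No

FIRST(<S>) = {λ, q}
FIRST(<K>) = {λ, q}
FIRST(<F>) = {q}
FIRST(<E>) = {λ, q}
FOLLOW(<S>) = {$, q}
FOLLOW(<K>) = {$, q}
FOLLOW(<F>) = {$, q}
FOLLOW(<E>) = {$, q}
Cell M[<E>, q] receives both <E> -> <E> q and <E> -> q <F> <K> and <E> -> <S> q u q and <E> -> λ — the grammar is not LL(1).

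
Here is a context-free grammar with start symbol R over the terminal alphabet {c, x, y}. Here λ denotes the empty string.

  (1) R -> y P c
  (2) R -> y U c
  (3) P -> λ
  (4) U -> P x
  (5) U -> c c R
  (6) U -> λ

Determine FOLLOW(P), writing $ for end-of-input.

{c, x}

FIRST(R) = {y}
FIRST(P) = {λ}
FIRST(U) = {λ, c, x}  (via P x)
FOLLOW(R) includes $ since R is the start symbol.
FOLLOW(P): in R->y P c, P is followed by c with FIRST {c}; in U->P x, P is followed by x with FIRST {x}. Thus FOLLOW(P) = {c, x}.
FOLLOW(U): in R->y U c, U is followed by c with FIRST {c}. Thus FOLLOW(U) = {c}.
FOLLOW(R): in U->c c R, the suffix after R is empty, so FOLLOW(R) ⊇ FOLLOW(U) = {c}. Thus FOLLOW(R) = {$, c}.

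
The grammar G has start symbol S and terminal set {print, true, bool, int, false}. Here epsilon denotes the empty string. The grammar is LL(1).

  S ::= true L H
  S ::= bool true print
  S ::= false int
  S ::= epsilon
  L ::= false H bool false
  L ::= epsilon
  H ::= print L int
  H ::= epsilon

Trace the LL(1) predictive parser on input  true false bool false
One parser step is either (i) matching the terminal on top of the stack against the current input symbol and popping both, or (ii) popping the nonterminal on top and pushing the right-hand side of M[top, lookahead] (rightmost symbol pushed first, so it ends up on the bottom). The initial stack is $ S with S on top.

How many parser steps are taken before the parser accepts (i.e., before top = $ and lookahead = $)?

     Stack                   Input                    Action
  1  $ S                     true false bool false $  expand S ::= true L H
  2  $ H L true              true false bool false $  match true
  3  $ H L                   false bool false $       expand L ::= false H bool false
  4  $ H false bool H false  false bool false $       match false
  5  $ H false bool H        bool false $             expand H ::= epsilon
  6  $ H false bool          bool false $             match bool
  7  $ H false               false $                  match false
  8  $ H                     $                        expand H ::= epsilon
Accept reached after 8 steps.

8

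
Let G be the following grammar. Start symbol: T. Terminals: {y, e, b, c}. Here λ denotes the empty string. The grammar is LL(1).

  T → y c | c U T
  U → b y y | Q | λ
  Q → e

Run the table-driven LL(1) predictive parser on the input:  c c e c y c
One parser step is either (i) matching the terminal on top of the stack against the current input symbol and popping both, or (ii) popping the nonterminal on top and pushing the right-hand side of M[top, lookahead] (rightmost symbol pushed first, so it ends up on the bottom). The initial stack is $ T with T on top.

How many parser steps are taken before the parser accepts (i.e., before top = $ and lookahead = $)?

14

step 1: stack=$ T  input=c c e c y c $  — expand T → c U T
step 2: stack=$ T U c  input=c c e c y c $  — match c
step 3: stack=$ T U  input=c e c y c $  — expand U → λ
step 4: stack=$ T  input=c e c y c $  — expand T → c U T
step 5: stack=$ T U c  input=c e c y c $  — match c
step 6: stack=$ T U  input=e c y c $  — expand U → Q
step 7: stack=$ T Q  input=e c y c $  — expand Q → e
step 8: stack=$ T e  input=e c y c $  — match e
step 9: stack=$ T  input=c y c $  — expand T → c U T
step 10: stack=$ T U c  input=c y c $  — match c
step 11: stack=$ T U  input=y c $  — expand U → λ
step 12: stack=$ T  input=y c $  — expand T → y c
step 13: stack=$ c y  input=y c $  — match y
step 14: stack=$ c  input=c $  — match c
Accept reached after 14 steps.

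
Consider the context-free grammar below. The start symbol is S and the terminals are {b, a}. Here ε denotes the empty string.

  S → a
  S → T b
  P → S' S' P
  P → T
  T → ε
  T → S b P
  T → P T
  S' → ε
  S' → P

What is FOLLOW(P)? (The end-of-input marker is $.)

FIRST(S) = {a, b}  (via T b)
FIRST(P) = {ε, a, b}  (via S' S' P, T)
FIRST(T) = {ε, a, b}  (via S b P, P T)
FIRST(S') = {ε, a, b}  (via P)
FOLLOW(S) includes $ since S is the start symbol.
FOLLOW(S): in T→S b P, S is followed by b P with FIRST {b}. Thus FOLLOW(S) = {$, b}.
FOLLOW(P): in P→S' S' P, the suffix after P is empty (adds nothing new); in T→S b P, the suffix after P is empty, so FOLLOW(P) ⊇ FOLLOW(T) = {a, b}; in T→P T, P is followed by T with FIRST {ε, a, b}; in T→P T, the suffix after P is nullable, so FOLLOW(P) ⊇ FOLLOW(T) = {a, b}; in S'→P, the suffix after P is empty, so FOLLOW(P) ⊇ FOLLOW(S') = {a, b}. Thus FOLLOW(P) = {a, b}.
FOLLOW(T): in S→T b, T is followed by b with FIRST {b}; in P→T, the suffix after T is empty, so FOLLOW(T) ⊇ FOLLOW(P) = {a, b}; in T→P T, the suffix after T is empty (adds nothing new). Thus FOLLOW(T) = {a, b}.
FOLLOW(S'): in P→S' S' P (occurrence 1), S' is followed by S' P with FIRST {ε, a, b}; in P→S' S' P (occurrence 1), the suffix after S' is nullable, so FOLLOW(S') ⊇ FOLLOW(P) = {a, b}; in P→S' S' P (occurrence 2), S' is followed by P with FIRST {ε, a, b}; in P→S' S' P (occurrence 2), the suffix after S' is nullable, so FOLLOW(S') ⊇ FOLLOW(P) = {a, b}. Thus FOLLOW(S') = {a, b}.

{a, b}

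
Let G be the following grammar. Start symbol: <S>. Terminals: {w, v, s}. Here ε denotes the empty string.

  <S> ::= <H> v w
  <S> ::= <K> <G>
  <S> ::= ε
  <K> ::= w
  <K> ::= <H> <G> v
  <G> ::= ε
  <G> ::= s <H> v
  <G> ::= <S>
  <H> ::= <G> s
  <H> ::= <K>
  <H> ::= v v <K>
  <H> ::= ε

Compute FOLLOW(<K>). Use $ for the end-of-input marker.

{$, s, v, w}

FIRST(<S>): from <S>::=<H> v w we get {s, v, w}; from <S>::=<K> <G> we get {s, v, w}; from <S>::=ε we get {ε}. So FIRST(<S>) = {ε, s, v, w}.
FIRST(<G>): from <G>::=ε we get {ε}; from <G>::=s <H> v we get {s}; from <G>::=<S> we get {ε, s, v, w}. So FIRST(<G>) = {ε, s, v, w}.
FIRST(<K>): from <K>::=w we get {w}; from <K>::=<H> <G> v we get {s, v, w}. So FIRST(<K>) = {s, v, w}.
FIRST(<H>): from <H>::=<G> s we get {s, v, w}; from <H>::=<K> we get {s, v, w}; from <H>::=v v <K> we get {v}; from <H>::=ε we get {ε}. So FIRST(<H>) = {ε, s, v, w}.
FOLLOW(<S>) includes $ since <S> is the start symbol.
FOLLOW(<H>): in <S>::=<H> v w, <H> is followed by v w with FIRST {v}; in <K>::=<H> <G> v, <H> is followed by <G> v with FIRST {s, v, w}; in <G>::=s <H> v, <H> is followed by v with FIRST {v}. Thus FOLLOW(<H>) = {s, v, w}.
FOLLOW(<S>): in <G>::=<S>, the suffix after <S> is empty, so FOLLOW(<S>) ⊇ FOLLOW(<G>) = {$, s, v}. Thus FOLLOW(<S>) = {$, s, v}.
FOLLOW(<K>): in <S>::=<K> <G>, <K> is followed by <G> with FIRST {ε, s, v, w}; in <S>::=<K> <G>, the suffix after <K> is nullable, so FOLLOW(<K>) ⊇ FOLLOW(<S>) = {$, s, v}; in <H>::=<K>, the suffix after <K> is empty, so FOLLOW(<K>) ⊇ FOLLOW(<H>) = {s, v, w}; in <H>::=v v <K>, the suffix after <K> is empty, so FOLLOW(<K>) ⊇ FOLLOW(<H>) = {s, v, w}. Thus FOLLOW(<K>) = {$, s, v, w}.
FOLLOW(<G>): in <S>::=<K> <G>, the suffix after <G> is empty, so FOLLOW(<G>) ⊇ FOLLOW(<S>) = {$, s, v}; in <K>::=<H> <G> v, <G> is followed by v with FIRST {v}; in <H>::=<G> s, <G> is followed by s with FIRST {s}. Thus FOLLOW(<G>) = {$, s, v}.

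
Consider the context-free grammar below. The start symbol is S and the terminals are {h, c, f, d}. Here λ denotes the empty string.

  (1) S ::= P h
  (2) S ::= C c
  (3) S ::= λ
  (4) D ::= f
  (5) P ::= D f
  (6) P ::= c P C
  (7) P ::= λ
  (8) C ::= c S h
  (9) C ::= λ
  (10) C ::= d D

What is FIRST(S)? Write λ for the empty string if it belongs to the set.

{λ, c, d, f, h}

FIRST(D): from D::=f we get {f}. So FIRST(D) = {f}.
FIRST(C): from C::=c S h we get {c}; from C::=λ we get {λ}; from C::=d D we get {d}. So FIRST(C) = {λ, c, d}.
FIRST(P): from P::=D f we get {f}; from P::=c P C we get {c}; from P::=λ we get {λ}. So FIRST(P) = {λ, c, f}.
FIRST(S): from S::=P h we get {c, f, h}; from S::=C c we get {c, d}; from S::=λ we get {λ}. So FIRST(S) = {λ, c, d, f, h}.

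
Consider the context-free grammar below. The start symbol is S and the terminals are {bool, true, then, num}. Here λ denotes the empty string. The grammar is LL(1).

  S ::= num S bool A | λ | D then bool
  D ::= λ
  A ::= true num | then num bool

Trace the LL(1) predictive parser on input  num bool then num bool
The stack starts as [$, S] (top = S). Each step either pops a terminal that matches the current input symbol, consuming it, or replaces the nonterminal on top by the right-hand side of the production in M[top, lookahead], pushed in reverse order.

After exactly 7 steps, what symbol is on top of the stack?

step 1: stack=$ S  input=num bool then num bool $  — expand S ::= num S bool A
step 2: stack=$ A bool S num  input=num bool then num bool $  — match num
step 3: stack=$ A bool S  input=bool then num bool $  — expand S ::= λ
step 4: stack=$ A bool  input=bool then num bool $  — match bool
step 5: stack=$ A  input=then num bool $  — expand A ::= then num bool
step 6: stack=$ bool num then  input=then num bool $  — match then
step 7: stack=$ bool num  input=num bool $  — match num
Stack after step 7: $ bool (top = bool).

bool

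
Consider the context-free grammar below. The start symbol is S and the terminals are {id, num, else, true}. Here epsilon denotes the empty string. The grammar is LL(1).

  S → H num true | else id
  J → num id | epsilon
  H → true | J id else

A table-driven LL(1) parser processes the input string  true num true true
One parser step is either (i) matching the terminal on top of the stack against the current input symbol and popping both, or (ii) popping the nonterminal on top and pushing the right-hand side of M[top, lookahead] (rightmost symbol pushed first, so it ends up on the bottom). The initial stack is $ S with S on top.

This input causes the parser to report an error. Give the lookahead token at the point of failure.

true

     Stack            Input                 Action
  1  $ S              true num true true $  expand S → H num true
  2  $ true num H     true num true true $  expand H → true
  3  $ true num true  true num true true $  match true
  4  $ true num       num true true $       match num
  5  $ true           true true $           match true
  6  $                true $                error: stack empty but input remains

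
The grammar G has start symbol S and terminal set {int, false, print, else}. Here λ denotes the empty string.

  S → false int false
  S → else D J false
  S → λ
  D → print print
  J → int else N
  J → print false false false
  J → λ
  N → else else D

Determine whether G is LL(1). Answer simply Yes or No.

Yes

FIRST(S) = {λ, else, false}
FIRST(D) = {print}
FIRST(J) = {λ, int, print}
FIRST(N) = {else}
FOLLOW(S) = {$}
FOLLOW(D) = {false, int, print}
FOLLOW(J) = {false}
FOLLOW(N) = {false}
Each cell of M receives at most one production.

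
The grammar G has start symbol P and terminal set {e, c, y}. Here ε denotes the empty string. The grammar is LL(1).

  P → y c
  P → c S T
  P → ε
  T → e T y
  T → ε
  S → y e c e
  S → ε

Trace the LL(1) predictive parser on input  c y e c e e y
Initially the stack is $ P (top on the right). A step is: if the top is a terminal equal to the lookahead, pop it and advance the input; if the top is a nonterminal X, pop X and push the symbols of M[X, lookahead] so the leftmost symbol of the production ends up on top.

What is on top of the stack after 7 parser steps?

step 1: stack=$ P  input=c y e c e e y $  — expand P → c S T
step 2: stack=$ T S c  input=c y e c e e y $  — match c
step 3: stack=$ T S  input=y e c e e y $  — expand S → y e c e
step 4: stack=$ T e c e y  input=y e c e e y $  — match y
step 5: stack=$ T e c e  input=e c e e y $  — match e
step 6: stack=$ T e c  input=c e e y $  — match c
step 7: stack=$ T e  input=e e y $  — match e
Stack after step 7: $ T (top = T).

T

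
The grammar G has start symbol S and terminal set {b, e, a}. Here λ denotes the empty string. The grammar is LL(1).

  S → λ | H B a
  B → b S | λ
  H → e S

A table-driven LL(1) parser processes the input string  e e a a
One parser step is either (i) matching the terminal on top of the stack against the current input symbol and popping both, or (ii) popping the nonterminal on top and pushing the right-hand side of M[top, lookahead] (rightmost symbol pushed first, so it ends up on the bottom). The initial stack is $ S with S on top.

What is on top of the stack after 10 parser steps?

a

step 1: stack=$ S  input=e e a a $  — expand S → H B a
step 2: stack=$ a B H  input=e e a a $  — expand H → e S
step 3: stack=$ a B S e  input=e e a a $  — match e
step 4: stack=$ a B S  input=e a a $  — expand S → H B a
step 5: stack=$ a B a B H  input=e a a $  — expand H → e S
step 6: stack=$ a B a B S e  input=e a a $  — match e
step 7: stack=$ a B a B S  input=a a $  — expand S → λ
step 8: stack=$ a B a B  input=a a $  — expand B → λ
step 9: stack=$ a B a  input=a a $  — match a
step 10: stack=$ a B  input=a $  — expand B → λ
Stack after step 10: $ a (top = a).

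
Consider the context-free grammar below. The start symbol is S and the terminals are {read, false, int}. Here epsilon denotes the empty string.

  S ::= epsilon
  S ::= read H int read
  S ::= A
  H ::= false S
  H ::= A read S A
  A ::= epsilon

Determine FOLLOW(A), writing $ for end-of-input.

{$, int, read}

FIRST(A) = {epsilon}
FIRST(S) = {epsilon, read}  (via A)
FIRST(H) = {false, read}  (via A read S A)
FOLLOW(S) includes $ since S is the start symbol.
FOLLOW(H): in S::=read H int read, H is followed by int read with FIRST {int}. Thus FOLLOW(H) = {int}.
FOLLOW(S): in H::=false S, the suffix after S is empty, so FOLLOW(S) ⊇ FOLLOW(H) = {int}; in H::=A read S A, S is followed by A with FIRST {epsilon}; in H::=A read S A, the suffix after S is nullable, so FOLLOW(S) ⊇ FOLLOW(H) = {int}. Thus FOLLOW(S) = {$, int}.
FOLLOW(A): in S::=A, the suffix after A is empty, so FOLLOW(A) ⊇ FOLLOW(S) = {$, int}; in H::=A read S A (occurrence 1), A is followed by read S A with FIRST {read}; in H::=A read S A (occurrence 2), the suffix after A is empty, so FOLLOW(A) ⊇ FOLLOW(H) = {int}. Thus FOLLOW(A) = {$, int, read}.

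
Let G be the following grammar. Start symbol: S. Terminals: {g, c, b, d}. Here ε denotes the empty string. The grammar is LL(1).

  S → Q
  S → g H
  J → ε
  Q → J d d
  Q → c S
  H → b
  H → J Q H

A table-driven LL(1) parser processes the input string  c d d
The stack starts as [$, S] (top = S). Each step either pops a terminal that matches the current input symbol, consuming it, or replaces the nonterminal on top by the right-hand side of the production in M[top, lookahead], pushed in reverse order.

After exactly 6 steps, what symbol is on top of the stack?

     Stack    Input    Action
  1  $ S      c d d $  expand S → Q
  2  $ Q      c d d $  expand Q → c S
  3  $ S c    c d d $  match c
  4  $ S      d d $    expand S → Q
  5  $ Q      d d $    expand Q → J d d
  6  $ d d J  d d $    expand J → ε
Stack after step 6: $ d d (top = d).

d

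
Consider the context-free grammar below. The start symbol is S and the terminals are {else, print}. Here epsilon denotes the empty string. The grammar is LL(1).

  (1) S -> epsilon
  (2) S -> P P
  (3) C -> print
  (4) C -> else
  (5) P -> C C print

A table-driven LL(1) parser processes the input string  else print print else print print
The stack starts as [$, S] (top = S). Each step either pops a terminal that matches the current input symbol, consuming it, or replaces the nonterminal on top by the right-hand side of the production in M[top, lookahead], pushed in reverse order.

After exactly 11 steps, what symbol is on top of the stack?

step 1: stack=$ S  input=else print print else print print $  — expand S -> P P
step 2: stack=$ P P  input=else print print else print print $  — expand P -> C C print
step 3: stack=$ P print C C  input=else print print else print print $  — expand C -> else
step 4: stack=$ P print C else  input=else print print else print print $  — match else
step 5: stack=$ P print C  input=print print else print print $  — expand C -> print
step 6: stack=$ P print print  input=print print else print print $  — match print
step 7: stack=$ P print  input=print else print print $  — match print
step 8: stack=$ P  input=else print print $  — expand P -> C C print
step 9: stack=$ print C C  input=else print print $  — expand C -> else
step 10: stack=$ print C else  input=else print print $  — match else
step 11: stack=$ print C  input=print print $  — expand C -> print
Stack after step 11: $ print print (top = print).

print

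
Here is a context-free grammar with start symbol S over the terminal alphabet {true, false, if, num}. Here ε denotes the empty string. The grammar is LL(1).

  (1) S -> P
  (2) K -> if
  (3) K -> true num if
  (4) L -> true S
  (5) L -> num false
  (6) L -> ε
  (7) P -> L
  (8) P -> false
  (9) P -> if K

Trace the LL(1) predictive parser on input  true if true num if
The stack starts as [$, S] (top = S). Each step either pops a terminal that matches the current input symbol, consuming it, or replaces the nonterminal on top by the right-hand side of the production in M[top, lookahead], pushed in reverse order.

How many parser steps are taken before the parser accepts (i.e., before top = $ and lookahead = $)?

step 1: stack=$ S  input=true if true num if $  — expand S -> P
step 2: stack=$ P  input=true if true num if $  — expand P -> L
step 3: stack=$ L  input=true if true num if $  — expand L -> true S
step 4: stack=$ S true  input=true if true num if $  — match true
step 5: stack=$ S  input=if true num if $  — expand S -> P
step 6: stack=$ P  input=if true num if $  — expand P -> if K
step 7: stack=$ K if  input=if true num if $  — match if
step 8: stack=$ K  input=true num if $  — expand K -> true num if
step 9: stack=$ if num true  input=true num if $  — match true
step 10: stack=$ if num  input=num if $  — match num
step 11: stack=$ if  input=if $  — match if
Accept reached after 11 steps.

11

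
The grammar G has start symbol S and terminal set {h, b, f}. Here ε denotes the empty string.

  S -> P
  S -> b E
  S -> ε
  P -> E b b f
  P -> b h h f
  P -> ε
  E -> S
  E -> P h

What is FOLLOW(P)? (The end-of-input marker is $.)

{$, b, h}

FIRST(S) = {ε, b, h}  (via P)
FIRST(P) = {ε, b, h}  (via E b b f)
FIRST(E) = {ε, b, h}  (via S, P h)
FOLLOW(S) includes $ since S is the start symbol.
FOLLOW(S): in E->S, the suffix after S is empty, so FOLLOW(S) ⊇ FOLLOW(E) = {$, b}. Thus FOLLOW(S) = {$, b}.
FOLLOW(P): in S->P, the suffix after P is empty, so FOLLOW(P) ⊇ FOLLOW(S) = {$, b}; in E->P h, P is followed by h with FIRST {h}. Thus FOLLOW(P) = {$, b, h}.
FOLLOW(E): in S->b E, the suffix after E is empty, so FOLLOW(E) ⊇ FOLLOW(S) = {$, b}; in P->E b b f, E is followed by b b f with FIRST {b}. Thus FOLLOW(E) = {$, b}.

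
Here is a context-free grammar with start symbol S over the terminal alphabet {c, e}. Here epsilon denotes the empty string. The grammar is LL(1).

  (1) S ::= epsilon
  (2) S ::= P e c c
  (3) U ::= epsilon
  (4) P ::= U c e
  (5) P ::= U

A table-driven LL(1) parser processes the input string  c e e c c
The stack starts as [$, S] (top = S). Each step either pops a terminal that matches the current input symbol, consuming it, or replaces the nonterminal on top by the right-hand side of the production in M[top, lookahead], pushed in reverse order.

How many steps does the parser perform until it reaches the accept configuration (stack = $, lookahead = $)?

     Stack          Input        Action
  1  $ S            c e e c c $  expand S ::= P e c c
  2  $ c c e P      c e e c c $  expand P ::= U c e
  3  $ c c e e c U  c e e c c $  expand U ::= epsilon
  4  $ c c e e c    c e e c c $  match c
  5  $ c c e e      e e c c $    match e
  6  $ c c e        e c c $      match e
  7  $ c c          c c $        match c
  8  $ c            c $          match c
Accept reached after 8 steps.

8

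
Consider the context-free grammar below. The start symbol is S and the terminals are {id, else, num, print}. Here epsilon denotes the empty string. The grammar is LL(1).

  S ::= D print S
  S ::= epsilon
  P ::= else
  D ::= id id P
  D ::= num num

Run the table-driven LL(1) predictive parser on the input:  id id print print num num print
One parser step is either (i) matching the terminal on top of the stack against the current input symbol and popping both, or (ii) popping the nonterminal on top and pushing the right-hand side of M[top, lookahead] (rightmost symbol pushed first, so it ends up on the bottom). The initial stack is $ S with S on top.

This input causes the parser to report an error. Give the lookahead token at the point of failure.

     Stack              Input                              Action
  1  $ S                id id print print num num print $  expand S ::= D print S
  2  $ S print D        id id print print num num print $  expand D ::= id id P
  3  $ S print P id id  id id print print num num print $  match id
  4  $ S print P id     id print print num num print $     match id
  5  $ S print P        print print num num print $        error: M[P, print] is empty

print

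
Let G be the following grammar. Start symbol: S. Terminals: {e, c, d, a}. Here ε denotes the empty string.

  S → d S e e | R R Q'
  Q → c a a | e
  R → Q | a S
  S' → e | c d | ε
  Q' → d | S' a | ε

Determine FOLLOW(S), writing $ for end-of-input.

{$, a, c, d, e}

FIRST(Q) = {c, e}
FIRST(S') = {ε, c, e}
FIRST(R) = {a, c, e}  (via Q)
FIRST(Q') = {ε, a, c, d, e}  (via S' a)
FIRST(S) = {a, c, d, e}  (via R R Q')
FOLLOW(S) includes $ since S is the start symbol.
FOLLOW(S'): in Q'→S' a, S' is followed by a with FIRST {a}. Thus FOLLOW(S') = {a}.
FOLLOW(S): in S→d S e e, S is followed by e e with FIRST {e}; in R→a S, the suffix after S is empty, so FOLLOW(S) ⊇ FOLLOW(R) = {$, a, c, d, e}. Thus FOLLOW(S) = {$, a, c, d, e}.
FOLLOW(R): in S→R R Q' (occurrence 1), R is followed by R Q' with FIRST {a, c, e}; in S→R R Q' (occurrence 2), R is followed by Q' with FIRST {ε, a, c, d, e}; in S→R R Q' (occurrence 2), the suffix after R is nullable, so FOLLOW(R) ⊇ FOLLOW(S) = {$, a, c, d, e}. Thus FOLLOW(R) = {$, a, c, d, e}.
FOLLOW(Q): in R→Q, the suffix after Q is empty, so FOLLOW(Q) ⊇ FOLLOW(R) = {$, a, c, d, e}. Thus FOLLOW(Q) = {$, a, c, d, e}.
FOLLOW(Q'): in S→R R Q', the suffix after Q' is empty, so FOLLOW(Q') ⊇ FOLLOW(S) = {$, a, c, d, e}. Thus FOLLOW(Q') = {$, a, c, d, e}.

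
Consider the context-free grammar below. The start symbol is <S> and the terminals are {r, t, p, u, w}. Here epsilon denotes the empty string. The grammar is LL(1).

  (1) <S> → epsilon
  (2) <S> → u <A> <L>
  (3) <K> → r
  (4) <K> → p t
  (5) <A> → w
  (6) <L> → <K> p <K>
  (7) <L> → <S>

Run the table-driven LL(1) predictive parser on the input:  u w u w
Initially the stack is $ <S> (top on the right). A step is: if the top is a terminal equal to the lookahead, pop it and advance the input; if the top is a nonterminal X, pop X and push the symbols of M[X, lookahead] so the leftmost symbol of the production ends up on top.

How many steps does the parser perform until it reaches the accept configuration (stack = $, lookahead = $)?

11

      Stack        Input      Action
   1  $ <S>        u w u w $  expand <S> → u <A> <L>
   2  $ <L> <A> u  u w u w $  match u
   3  $ <L> <A>    w u w $    expand <A> → w
   4  $ <L> w      w u w $    match w
   5  $ <L>        u w $      expand <L> → <S>
   6  $ <S>        u w $      expand <S> → u <A> <L>
   7  $ <L> <A> u  u w $      match u
   8  $ <L> <A>    w $        expand <A> → w
   9  $ <L> w      w $        match w
  10  $ <L>        $          expand <L> → <S>
  11  $ <S>        $          expand <S> → epsilon
Accept reached after 11 steps.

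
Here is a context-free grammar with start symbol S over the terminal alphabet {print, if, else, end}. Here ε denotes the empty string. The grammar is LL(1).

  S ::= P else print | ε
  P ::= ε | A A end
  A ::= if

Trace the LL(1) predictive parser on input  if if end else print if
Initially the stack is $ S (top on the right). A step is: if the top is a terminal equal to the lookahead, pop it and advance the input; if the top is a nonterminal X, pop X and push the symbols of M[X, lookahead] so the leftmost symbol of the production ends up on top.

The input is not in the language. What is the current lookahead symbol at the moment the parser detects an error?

step 1: stack=$ S  input=if if end else print if $  — expand S ::= P else print
step 2: stack=$ print else P  input=if if end else print if $  — expand P ::= A A end
step 3: stack=$ print else end A A  input=if if end else print if $  — expand A ::= if
step 4: stack=$ print else end A if  input=if if end else print if $  — match if
step 5: stack=$ print else end A  input=if end else print if $  — expand A ::= if
step 6: stack=$ print else end if  input=if end else print if $  — match if
step 7: stack=$ print else end  input=end else print if $  — match end
step 8: stack=$ print else  input=else print if $  — match else
step 9: stack=$ print  input=print if $  — match print
step 10: stack=$  input=if $  — error: stack empty but input remains

if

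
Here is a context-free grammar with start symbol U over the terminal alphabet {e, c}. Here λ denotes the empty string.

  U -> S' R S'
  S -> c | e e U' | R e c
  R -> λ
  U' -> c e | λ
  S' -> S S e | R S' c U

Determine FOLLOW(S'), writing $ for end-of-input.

{$, c, e}

FIRST(R): from R->λ we get {λ}. So FIRST(R) = {λ}.
FIRST(U'): from U'->c e we get {c}; from U'->λ we get {λ}. So FIRST(U') = {λ, c}.
FIRST(S): from S->c we get {c}; from S->e e U' we get {e}; from S->R e c we get {e}. So FIRST(S) = {c, e}.
FIRST(S'): from S'->S S e we get {c, e}; from S'->R S' c U we get {c, e}. So FIRST(S') = {c, e}.
FIRST(U): from U->S' R S' we get {c, e}. So FIRST(U) = {c, e}.
FOLLOW(U) includes $ since U is the start symbol.
FOLLOW(S): in S'->S S e (occurrence 1), S is followed by S e with FIRST {c, e}; in S'->S S e (occurrence 2), S is followed by e with FIRST {e}. Thus FOLLOW(S) = {c, e}.
FOLLOW(R): in U->S' R S', R is followed by S' with FIRST {c, e}; in S->R e c, R is followed by e c with FIRST {e}; in S'->R S' c U, R is followed by S' c U with FIRST {c, e}. Thus FOLLOW(R) = {c, e}.
FOLLOW(U'): in S->e e U', the suffix after U' is empty, so FOLLOW(U') ⊇ FOLLOW(S) = {c, e}. Thus FOLLOW(U') = {c, e}.
FOLLOW(U): in S'->R S' c U, the suffix after U is empty, so FOLLOW(U) ⊇ FOLLOW(S') = {$, c, e}. Thus FOLLOW(U) = {$, c, e}.
FOLLOW(S'): in U->S' R S' (occurrence 1), S' is followed by R S' with FIRST {c, e}; in U->S' R S' (occurrence 2), the suffix after S' is empty, so FOLLOW(S') ⊇ FOLLOW(U) = {$, c, e}; in S'->R S' c U, S' is followed by c U with FIRST {c}. Thus FOLLOW(S') = {$, c, e}.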